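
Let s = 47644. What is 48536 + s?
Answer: 96180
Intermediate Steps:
48536 + s = 48536 + 47644 = 96180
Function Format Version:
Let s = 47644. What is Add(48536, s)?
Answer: 96180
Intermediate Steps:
Add(48536, s) = Add(48536, 47644) = 96180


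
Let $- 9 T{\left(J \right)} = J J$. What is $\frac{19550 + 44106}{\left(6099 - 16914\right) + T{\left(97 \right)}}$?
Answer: $- \frac{71613}{13343} \approx -5.3671$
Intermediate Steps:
$T{\left(J \right)} = - \frac{J^{2}}{9}$ ($T{\left(J \right)} = - \frac{J J}{9} = - \frac{J^{2}}{9}$)
$\frac{19550 + 44106}{\left(6099 - 16914\right) + T{\left(97 \right)}} = \frac{19550 + 44106}{\left(6099 - 16914\right) - \frac{97^{2}}{9}} = \frac{63656}{\left(6099 - 16914\right) - \frac{9409}{9}} = \frac{63656}{-10815 - \frac{9409}{9}} = \frac{63656}{- \frac{106744}{9}} = 63656 \left(- \frac{9}{106744}\right) = - \frac{71613}{13343}$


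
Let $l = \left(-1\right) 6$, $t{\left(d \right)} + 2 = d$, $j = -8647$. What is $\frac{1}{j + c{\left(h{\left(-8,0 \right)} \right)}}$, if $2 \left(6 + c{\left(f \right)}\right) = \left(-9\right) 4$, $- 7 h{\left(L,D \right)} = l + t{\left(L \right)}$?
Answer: $- \frac{1}{8671} \approx -0.00011533$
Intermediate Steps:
$t{\left(d \right)} = -2 + d$
$l = -6$
$h{\left(L,D \right)} = \frac{8}{7} - \frac{L}{7}$ ($h{\left(L,D \right)} = - \frac{-6 + \left(-2 + L\right)}{7} = - \frac{-8 + L}{7} = \frac{8}{7} - \frac{L}{7}$)
$c{\left(f \right)} = -24$ ($c{\left(f \right)} = -6 + \frac{\left(-9\right) 4}{2} = -6 + \frac{1}{2} \left(-36\right) = -6 - 18 = -24$)
$\frac{1}{j + c{\left(h{\left(-8,0 \right)} \right)}} = \frac{1}{-8647 - 24} = \frac{1}{-8671} = - \frac{1}{8671}$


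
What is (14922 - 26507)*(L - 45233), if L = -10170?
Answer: 641843755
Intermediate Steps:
(14922 - 26507)*(L - 45233) = (14922 - 26507)*(-10170 - 45233) = -11585*(-55403) = 641843755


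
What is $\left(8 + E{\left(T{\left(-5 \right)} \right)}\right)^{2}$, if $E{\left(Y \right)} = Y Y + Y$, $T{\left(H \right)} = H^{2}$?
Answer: $432964$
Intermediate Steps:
$E{\left(Y \right)} = Y + Y^{2}$ ($E{\left(Y \right)} = Y^{2} + Y = Y + Y^{2}$)
$\left(8 + E{\left(T{\left(-5 \right)} \right)}\right)^{2} = \left(8 + \left(-5\right)^{2} \left(1 + \left(-5\right)^{2}\right)\right)^{2} = \left(8 + 25 \left(1 + 25\right)\right)^{2} = \left(8 + 25 \cdot 26\right)^{2} = \left(8 + 650\right)^{2} = 658^{2} = 432964$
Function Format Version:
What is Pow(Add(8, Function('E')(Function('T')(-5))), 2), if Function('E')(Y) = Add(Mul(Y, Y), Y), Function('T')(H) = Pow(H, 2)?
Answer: 432964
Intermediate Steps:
Function('E')(Y) = Add(Y, Pow(Y, 2)) (Function('E')(Y) = Add(Pow(Y, 2), Y) = Add(Y, Pow(Y, 2)))
Pow(Add(8, Function('E')(Function('T')(-5))), 2) = Pow(Add(8, Mul(Pow(-5, 2), Add(1, Pow(-5, 2)))), 2) = Pow(Add(8, Mul(25, Add(1, 25))), 2) = Pow(Add(8, Mul(25, 26)), 2) = Pow(Add(8, 650), 2) = Pow(658, 2) = 432964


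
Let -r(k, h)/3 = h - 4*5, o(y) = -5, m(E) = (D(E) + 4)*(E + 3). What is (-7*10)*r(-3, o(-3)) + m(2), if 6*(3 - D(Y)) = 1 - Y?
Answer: -31285/6 ≈ -5214.2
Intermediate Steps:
D(Y) = 17/6 + Y/6 (D(Y) = 3 - (1 - Y)/6 = 3 + (-1/6 + Y/6) = 17/6 + Y/6)
m(E) = (3 + E)*(41/6 + E/6) (m(E) = ((17/6 + E/6) + 4)*(E + 3) = (41/6 + E/6)*(3 + E) = (3 + E)*(41/6 + E/6))
r(k, h) = 60 - 3*h (r(k, h) = -3*(h - 4*5) = -3*(h - 20) = -3*(-20 + h) = 60 - 3*h)
(-7*10)*r(-3, o(-3)) + m(2) = (-7*10)*(60 - 3*(-5)) + (41/2 + (1/6)*2**2 + (22/3)*2) = -70*(60 + 15) + (41/2 + (1/6)*4 + 44/3) = -70*75 + (41/2 + 2/3 + 44/3) = -5250 + 215/6 = -31285/6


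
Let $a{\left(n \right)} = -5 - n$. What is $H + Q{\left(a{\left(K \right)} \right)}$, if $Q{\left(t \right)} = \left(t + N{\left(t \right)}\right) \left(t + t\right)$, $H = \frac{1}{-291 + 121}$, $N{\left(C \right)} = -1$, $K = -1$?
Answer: $\frac{6799}{170} \approx 39.994$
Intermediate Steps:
$H = - \frac{1}{170}$ ($H = \frac{1}{-170} = - \frac{1}{170} \approx -0.0058824$)
$Q{\left(t \right)} = 2 t \left(-1 + t\right)$ ($Q{\left(t \right)} = \left(t - 1\right) \left(t + t\right) = \left(-1 + t\right) 2 t = 2 t \left(-1 + t\right)$)
$H + Q{\left(a{\left(K \right)} \right)} = - \frac{1}{170} + 2 \left(-5 - -1\right) \left(-1 - 4\right) = - \frac{1}{170} + 2 \left(-5 + 1\right) \left(-1 + \left(-5 + 1\right)\right) = - \frac{1}{170} + 2 \left(-4\right) \left(-1 - 4\right) = - \frac{1}{170} + 2 \left(-4\right) \left(-5\right) = - \frac{1}{170} + 40 = \frac{6799}{170}$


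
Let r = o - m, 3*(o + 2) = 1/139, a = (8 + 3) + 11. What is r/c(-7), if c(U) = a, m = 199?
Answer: -41908/4587 ≈ -9.1363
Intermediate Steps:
a = 22 (a = 11 + 11 = 22)
c(U) = 22
o = -833/417 (o = -2 + (⅓)/139 = -2 + (⅓)*(1/139) = -2 + 1/417 = -833/417 ≈ -1.9976)
r = -83816/417 (r = -833/417 - 1*199 = -833/417 - 199 = -83816/417 ≈ -201.00)
r/c(-7) = -83816/417/22 = -83816/417*1/22 = -41908/4587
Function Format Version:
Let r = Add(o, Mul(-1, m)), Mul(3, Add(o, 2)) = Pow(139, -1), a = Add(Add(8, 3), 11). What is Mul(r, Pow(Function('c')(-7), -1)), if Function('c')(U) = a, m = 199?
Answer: Rational(-41908, 4587) ≈ -9.1363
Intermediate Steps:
a = 22 (a = Add(11, 11) = 22)
Function('c')(U) = 22
o = Rational(-833, 417) (o = Add(-2, Mul(Rational(1, 3), Pow(139, -1))) = Add(-2, Mul(Rational(1, 3), Rational(1, 139))) = Add(-2, Rational(1, 417)) = Rational(-833, 417) ≈ -1.9976)
r = Rational(-83816, 417) (r = Add(Rational(-833, 417), Mul(-1, 199)) = Add(Rational(-833, 417), -199) = Rational(-83816, 417) ≈ -201.00)
Mul(r, Pow(Function('c')(-7), -1)) = Mul(Rational(-83816, 417), Pow(22, -1)) = Mul(Rational(-83816, 417), Rational(1, 22)) = Rational(-41908, 4587)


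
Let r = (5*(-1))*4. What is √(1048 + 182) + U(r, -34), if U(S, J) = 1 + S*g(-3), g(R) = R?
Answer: 61 + √1230 ≈ 96.071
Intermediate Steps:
r = -20 (r = -5*4 = -20)
U(S, J) = 1 - 3*S (U(S, J) = 1 + S*(-3) = 1 - 3*S)
√(1048 + 182) + U(r, -34) = √(1048 + 182) + (1 - 3*(-20)) = √1230 + (1 + 60) = √1230 + 61 = 61 + √1230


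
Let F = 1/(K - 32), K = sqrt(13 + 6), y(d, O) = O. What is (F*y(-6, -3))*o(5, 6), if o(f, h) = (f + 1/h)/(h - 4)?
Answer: 248/1005 + 31*sqrt(19)/4020 ≈ 0.28038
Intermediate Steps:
K = sqrt(19) ≈ 4.3589
o(f, h) = (f + 1/h)/(-4 + h)
F = 1/(-32 + sqrt(19)) (F = 1/(sqrt(19) - 32) = 1/(-32 + sqrt(19)) ≈ -0.036178)
(F*y(-6, -3))*o(5, 6) = ((-32/1005 - sqrt(19)/1005)*(-3))*((1 + 5*6)/(6*(-4 + 6))) = (32/335 + sqrt(19)/335)*((1/6)*(1 + 30)/2) = (32/335 + sqrt(19)/335)*((1/6)*(1/2)*31) = (32/335 + sqrt(19)/335)*(31/12) = 248/1005 + 31*sqrt(19)/4020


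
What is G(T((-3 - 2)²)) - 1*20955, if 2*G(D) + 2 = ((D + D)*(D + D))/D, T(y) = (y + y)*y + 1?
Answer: -18454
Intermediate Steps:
T(y) = 1 + 2*y² (T(y) = (2*y)*y + 1 = 2*y² + 1 = 1 + 2*y²)
G(D) = -1 + 2*D (G(D) = -1 + (((D + D)*(D + D))/D)/2 = -1 + (((2*D)*(2*D))/D)/2 = -1 + ((4*D²)/D)/2 = -1 + (4*D)/2 = -1 + 2*D)
G(T((-3 - 2)²)) - 1*20955 = (-1 + 2*(1 + 2*((-3 - 2)²)²)) - 1*20955 = (-1 + 2*(1 + 2*((-5)²)²)) - 20955 = (-1 + 2*(1 + 2*25²)) - 20955 = (-1 + 2*(1 + 2*625)) - 20955 = (-1 + 2*(1 + 1250)) - 20955 = (-1 + 2*1251) - 20955 = (-1 + 2502) - 20955 = 2501 - 20955 = -18454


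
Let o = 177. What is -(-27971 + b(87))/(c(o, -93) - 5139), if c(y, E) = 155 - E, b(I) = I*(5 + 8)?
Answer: -26840/4891 ≈ -5.4876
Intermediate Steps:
b(I) = 13*I (b(I) = I*13 = 13*I)
-(-27971 + b(87))/(c(o, -93) - 5139) = -(-27971 + 13*87)/((155 - 1*(-93)) - 5139) = -(-27971 + 1131)/((155 + 93) - 5139) = -(-26840)/(248 - 5139) = -(-26840)/(-4891) = -(-26840)*(-1)/4891 = -1*26840/4891 = -26840/4891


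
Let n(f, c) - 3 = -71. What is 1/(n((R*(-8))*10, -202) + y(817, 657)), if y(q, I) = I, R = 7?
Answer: 1/589 ≈ 0.0016978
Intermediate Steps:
n(f, c) = -68 (n(f, c) = 3 - 71 = -68)
1/(n((R*(-8))*10, -202) + y(817, 657)) = 1/(-68 + 657) = 1/589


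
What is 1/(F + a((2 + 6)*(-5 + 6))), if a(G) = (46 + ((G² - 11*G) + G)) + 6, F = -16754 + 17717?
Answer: 1/999 ≈ 0.0010010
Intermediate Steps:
F = 963
a(G) = 52 + G² - 10*G (a(G) = (46 + (G² - 10*G)) + 6 = (46 + G² - 10*G) + 6 = 52 + G² - 10*G)
1/(F + a((2 + 6)*(-5 + 6))) = 1/(963 + (52 + ((2 + 6)*(-5 + 6))² - 10*(2 + 6)*(-5 + 6))) = 1/(963 + (52 + (8*1)² - 80)) = 1/(963 + (52 + 8² - 10*8)) = 1/(963 + (52 + 64 - 80)) = 1/(963 + 36) = 1/999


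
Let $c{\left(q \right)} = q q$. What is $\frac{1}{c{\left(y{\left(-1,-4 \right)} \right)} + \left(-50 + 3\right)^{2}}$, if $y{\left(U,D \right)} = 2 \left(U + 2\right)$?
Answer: $\frac{1}{2213} \approx 0.00045188$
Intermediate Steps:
$y{\left(U,D \right)} = 4 + 2 U$ ($y{\left(U,D \right)} = 2 \left(2 + U\right) = 4 + 2 U$)
$c{\left(q \right)} = q^{2}$
$\frac{1}{c{\left(y{\left(-1,-4 \right)} \right)} + \left(-50 + 3\right)^{2}} = \frac{1}{\left(4 + 2 \left(-1\right)\right)^{2} + \left(-50 + 3\right)^{2}} = \frac{1}{\left(4 - 2\right)^{2} + \left(-47\right)^{2}} = \frac{1}{2^{2} + 2209} = \frac{1}{4 + 2209} = \frac{1}{2213}$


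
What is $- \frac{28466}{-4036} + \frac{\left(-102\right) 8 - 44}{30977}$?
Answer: $\frac{439160161}{62511586} \approx 7.0253$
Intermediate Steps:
$- \frac{28466}{-4036} + \frac{\left(-102\right) 8 - 44}{30977} = \left(-28466\right) \left(- \frac{1}{4036}\right) + \left(-816 - 44\right) \frac{1}{30977} = \frac{14233}{2018} - \frac{860}{30977} = \frac{439160161}{62511586}$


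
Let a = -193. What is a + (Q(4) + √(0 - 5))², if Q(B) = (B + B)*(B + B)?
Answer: 3898 + 128*I*√5 ≈ 3898.0 + 286.22*I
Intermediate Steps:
Q(B) = 4*B² (Q(B) = (2*B)*(2*B) = 4*B²)
a + (Q(4) + √(0 - 5))² = -193 + (4*4² + √(0 - 5))² = -193 + (4*16 + √(-5))² = -193 + (64 + I*√5)²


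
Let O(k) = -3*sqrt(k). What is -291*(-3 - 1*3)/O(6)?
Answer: -97*sqrt(6) ≈ -237.60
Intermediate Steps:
-291*(-3 - 1*3)/O(6) = -291*(-3 - 1*3)/((-3*sqrt(6))) = -291*(-3 - 3)*(-sqrt(6)/18) = -(-1746)*(-sqrt(6)/18) = -97*sqrt(6)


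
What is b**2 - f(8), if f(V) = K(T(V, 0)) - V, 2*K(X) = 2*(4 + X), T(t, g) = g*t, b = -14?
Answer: 200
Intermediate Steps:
K(X) = 4 + X (K(X) = (2*(4 + X))/2 = (8 + 2*X)/2 = 4 + X)
f(V) = 4 - V (f(V) = (4 + 0*V) - V = (4 + 0) - V = 4 - V)
b**2 - f(8) = (-14)**2 - (4 - 1*8) = 196 - (4 - 8) = 196 - 1*(-4) = 196 + 4 = 200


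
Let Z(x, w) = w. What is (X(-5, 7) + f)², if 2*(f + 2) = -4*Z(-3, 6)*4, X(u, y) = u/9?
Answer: 207025/81 ≈ 2555.9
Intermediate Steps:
X(u, y) = u/9 (X(u, y) = u*(⅑) = u/9)
f = -50 (f = -2 + (-4*6*4)/2 = -2 + (-24*4)/2 = -2 + (½)*(-96) = -2 - 48 = -50)
(X(-5, 7) + f)² = ((⅑)*(-5) - 50)² = (-5/9 - 50)² = (-455/9)² = 207025/81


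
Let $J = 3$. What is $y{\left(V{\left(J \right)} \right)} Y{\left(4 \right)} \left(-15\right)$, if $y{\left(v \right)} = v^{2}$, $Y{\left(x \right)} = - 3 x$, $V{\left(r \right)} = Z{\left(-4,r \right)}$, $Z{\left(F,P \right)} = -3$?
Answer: $1620$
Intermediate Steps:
$V{\left(r \right)} = -3$
$y{\left(V{\left(J \right)} \right)} Y{\left(4 \right)} \left(-15\right) = \left(-3\right)^{2} \left(\left(-3\right) 4\right) \left(-15\right) = 9 \left(-12\right) \left(-15\right) = \left(-108\right) \left(-15\right) = 1620$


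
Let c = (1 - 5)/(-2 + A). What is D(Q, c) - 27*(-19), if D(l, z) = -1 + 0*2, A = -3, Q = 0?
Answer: 512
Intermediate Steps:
c = ⅘ (c = (1 - 5)/(-2 - 3) = -4/(-5) = -4*(-⅕) = ⅘ ≈ 0.80000)
D(l, z) = -1 (D(l, z) = -1 + 0 = -1)
D(Q, c) - 27*(-19) = -1 - 27*(-19) = -1 + 513 = 512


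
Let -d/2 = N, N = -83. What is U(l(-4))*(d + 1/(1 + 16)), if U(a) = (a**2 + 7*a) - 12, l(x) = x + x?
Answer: -11292/17 ≈ -664.24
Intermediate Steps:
l(x) = 2*x
d = 166 (d = -2*(-83) = 166)
U(a) = -12 + a**2 + 7*a
U(l(-4))*(d + 1/(1 + 16)) = (-12 + (2*(-4))**2 + 7*(2*(-4)))*(166 + 1/(1 + 16)) = (-12 + (-8)**2 + 7*(-8))*(166 + 1/17) = (-12 + 64 - 56)*(166 + 1/17) = -4*2823/17 = -11292/17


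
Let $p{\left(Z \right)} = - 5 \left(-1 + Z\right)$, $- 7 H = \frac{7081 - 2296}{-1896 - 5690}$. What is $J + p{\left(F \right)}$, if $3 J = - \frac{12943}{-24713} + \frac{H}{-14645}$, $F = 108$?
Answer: $- \frac{212662551730973}{397629846978} \approx -534.83$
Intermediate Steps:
$H = \frac{4785}{53102}$ ($H = - \frac{\left(7081 - 2296\right) \frac{1}{-1896 - 5690}}{7} = - \frac{4785 \frac{1}{-7586}}{7} = - \frac{4785 \left(- \frac{1}{7586}\right)}{7} = \left(- \frac{1}{7}\right) \left(- \frac{4785}{7586}\right) = \frac{4785}{53102} \approx 0.09011$)
$J = \frac{69416402257}{397629846978}$ ($J = \frac{- \frac{12943}{-24713} + \frac{4785}{53102 \left(-14645\right)}}{3} = \frac{\left(-12943\right) \left(- \frac{1}{24713}\right) + \frac{4785}{53102} \left(- \frac{1}{14645}\right)}{3} = \frac{\frac{12943}{24713} - \frac{33}{5363302}}{3} = \frac{1}{3} \cdot \frac{69416402257}{132543282326} = \frac{69416402257}{397629846978} \approx 0.17458$)
$p{\left(Z \right)} = 5 - 5 Z$
$J + p{\left(F \right)} = \frac{69416402257}{397629846978} + \left(5 - 540\right) = \frac{69416402257}{397629846978} - 535 = - \frac{212662551730973}{397629846978}$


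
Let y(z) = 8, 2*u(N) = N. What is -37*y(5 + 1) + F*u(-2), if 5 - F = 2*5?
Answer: -291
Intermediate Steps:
u(N) = N/2
F = -5 (F = 5 - 2*5 = 5 - 1*10 = 5 - 10 = -5)
-37*y(5 + 1) + F*u(-2) = -37*8 - 5*(-2)/2 = -296 - 5*(-1) = -296 + 5 = -291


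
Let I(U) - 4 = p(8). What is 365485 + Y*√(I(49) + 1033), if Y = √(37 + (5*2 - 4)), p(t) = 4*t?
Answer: 365485 + √45967 ≈ 3.6570e+5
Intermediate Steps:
I(U) = 36 (I(U) = 4 + 4*8 = 4 + 32 = 36)
Y = √43 (Y = √(37 + (10 - 4)) = √(37 + 6) = √43 ≈ 6.5574)
365485 + Y*√(I(49) + 1033) = 365485 + √43*√(36 + 1033) = 365485 + √43*√1069 = 365485 + √45967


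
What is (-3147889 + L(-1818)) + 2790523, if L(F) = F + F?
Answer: -361002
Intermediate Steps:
L(F) = 2*F
(-3147889 + L(-1818)) + 2790523 = (-3147889 + 2*(-1818)) + 2790523 = (-3147889 - 3636) + 2790523 = -3151525 + 2790523 = -361002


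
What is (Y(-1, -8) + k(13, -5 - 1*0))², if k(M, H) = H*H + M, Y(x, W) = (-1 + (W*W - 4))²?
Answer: 12383361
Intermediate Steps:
Y(x, W) = (-5 + W²)² (Y(x, W) = (-1 + (W² - 4))² = (-1 + (-4 + W²))² = (-5 + W²)²)
k(M, H) = M + H² (k(M, H) = H² + M = M + H²)
(Y(-1, -8) + k(13, -5 - 1*0))² = ((-5 + (-8)²)² + (13 + (-5 - 1*0)²))² = ((-5 + 64)² + (13 + (-5 + 0)²))² = (59² + (13 + (-5)²))² = (3481 + (13 + 25))² = (3481 + 38)² = 3519² = 12383361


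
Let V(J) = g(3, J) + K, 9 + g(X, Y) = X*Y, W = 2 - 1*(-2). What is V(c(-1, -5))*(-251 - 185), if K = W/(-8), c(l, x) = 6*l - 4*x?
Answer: -14170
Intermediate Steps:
c(l, x) = -4*x + 6*l
W = 4 (W = 2 + 2 = 4)
g(X, Y) = -9 + X*Y
K = -½ (K = 4/(-8) = 4*(-⅛) = -½ ≈ -0.50000)
V(J) = -19/2 + 3*J (V(J) = (-9 + 3*J) - ½ = -19/2 + 3*J)
V(c(-1, -5))*(-251 - 185) = (-19/2 + 3*(-4*(-5) + 6*(-1)))*(-251 - 185) = (-19/2 + 3*(20 - 6))*(-436) = (-19/2 + 3*14)*(-436) = (-19/2 + 42)*(-436) = (65/2)*(-436) = -14170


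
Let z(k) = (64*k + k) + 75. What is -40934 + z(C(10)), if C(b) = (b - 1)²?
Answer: -35594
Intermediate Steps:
C(b) = (-1 + b)²
z(k) = 75 + 65*k (z(k) = 65*k + 75 = 75 + 65*k)
-40934 + z(C(10)) = -40934 + (75 + 65*(-1 + 10)²) = -40934 + (75 + 65*9²) = -40934 + (75 + 65*81) = -40934 + (75 + 5265) = -40934 + 5340 = -35594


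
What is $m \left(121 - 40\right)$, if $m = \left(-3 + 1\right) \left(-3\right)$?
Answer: $486$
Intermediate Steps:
$m = 6$ ($m = \left(-2\right) \left(-3\right) = 6$)
$m \left(121 - 40\right) = 6 \left(121 - 40\right) = 6 \cdot 81 = 486$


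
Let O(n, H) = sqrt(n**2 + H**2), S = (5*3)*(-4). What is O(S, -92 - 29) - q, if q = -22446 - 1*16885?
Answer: 39331 + sqrt(18241) ≈ 39466.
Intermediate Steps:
S = -60 (S = 15*(-4) = -60)
O(n, H) = sqrt(H**2 + n**2)
q = -39331 (q = -22446 - 16885 = -39331)
O(S, -92 - 29) - q = sqrt((-92 - 29)**2 + (-60)**2) - 1*(-39331) = sqrt((-121)**2 + 3600) + 39331 = sqrt(14641 + 3600) + 39331 = sqrt(18241) + 39331 = 39331 + sqrt(18241)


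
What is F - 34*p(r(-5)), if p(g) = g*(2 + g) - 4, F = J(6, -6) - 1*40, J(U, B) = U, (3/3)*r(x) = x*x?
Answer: -22848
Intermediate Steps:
r(x) = x² (r(x) = x*x = x²)
F = -34 (F = 6 - 1*40 = 6 - 40 = -34)
p(g) = -4 + g*(2 + g)
F - 34*p(r(-5)) = -34 - 34*(-4 + ((-5)²)² + 2*(-5)²) = -34 - 34*(-4 + 25² + 2*25) = -34 - 34*(-4 + 625 + 50) = -34 - 34*671 = -34 - 22814 = -22848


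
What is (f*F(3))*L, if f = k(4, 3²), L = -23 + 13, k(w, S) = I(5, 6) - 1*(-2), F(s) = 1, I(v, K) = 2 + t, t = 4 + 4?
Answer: -120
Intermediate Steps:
t = 8
I(v, K) = 10 (I(v, K) = 2 + 8 = 10)
k(w, S) = 12 (k(w, S) = 10 - 1*(-2) = 10 + 2 = 12)
L = -10
f = 12
(f*F(3))*L = (12*1)*(-10) = 12*(-10) = -120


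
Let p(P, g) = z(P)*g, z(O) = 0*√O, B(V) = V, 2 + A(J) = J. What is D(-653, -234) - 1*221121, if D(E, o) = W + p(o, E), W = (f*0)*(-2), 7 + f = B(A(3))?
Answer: -221121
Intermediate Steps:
A(J) = -2 + J
z(O) = 0
f = -6 (f = -7 + (-2 + 3) = -7 + 1 = -6)
W = 0 (W = -6*0*(-2) = 0*(-2) = 0)
p(P, g) = 0 (p(P, g) = 0*g = 0)
D(E, o) = 0 (D(E, o) = 0 + 0 = 0)
D(-653, -234) - 1*221121 = 0 - 1*221121 = 0 - 221121 = -221121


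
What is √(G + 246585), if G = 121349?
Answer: √367934 ≈ 606.58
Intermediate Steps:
√(G + 246585) = √(121349 + 246585) = √367934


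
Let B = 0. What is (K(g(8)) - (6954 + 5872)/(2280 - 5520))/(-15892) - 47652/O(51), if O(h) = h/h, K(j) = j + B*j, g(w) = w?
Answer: -1226802665453/25745040 ≈ -47652.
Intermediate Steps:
K(j) = j (K(j) = j + 0*j = j + 0 = j)
O(h) = 1
(K(g(8)) - (6954 + 5872)/(2280 - 5520))/(-15892) - 47652/O(51) = (8 - (6954 + 5872)/(2280 - 5520))/(-15892) - 47652/1 = (8 - 12826/(-3240))*(-1/15892) - 47652*1 = (8 - 12826*(-1)/3240)*(-1/15892) - 47652 = (8 - 1*(-6413/1620))*(-1/15892) - 47652 = (8 + 6413/1620)*(-1/15892) - 47652 = (19373/1620)*(-1/15892) - 47652 = -19373/25745040 - 47652 = -1226802665453/25745040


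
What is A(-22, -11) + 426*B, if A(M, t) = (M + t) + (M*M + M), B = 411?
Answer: 175515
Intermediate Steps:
A(M, t) = t + M² + 2*M (A(M, t) = (M + t) + (M² + M) = (M + t) + (M + M²) = t + M² + 2*M)
A(-22, -11) + 426*B = (-11 + (-22)² + 2*(-22)) + 426*411 = (-11 + 484 - 44) + 175086 = 429 + 175086 = 175515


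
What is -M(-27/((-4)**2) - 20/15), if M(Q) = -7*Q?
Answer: -1015/48 ≈ -21.146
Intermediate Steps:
-M(-27/((-4)**2) - 20/15) = -(-7)*(-27/((-4)**2) - 20/15) = -(-7)*(-27/16 - 20*1/15) = -(-7)*(-27*1/16 - 4/3) = -(-7)*(-27/16 - 4/3) = -(-7)*(-145)/48 = -1*1015/48 = -1015/48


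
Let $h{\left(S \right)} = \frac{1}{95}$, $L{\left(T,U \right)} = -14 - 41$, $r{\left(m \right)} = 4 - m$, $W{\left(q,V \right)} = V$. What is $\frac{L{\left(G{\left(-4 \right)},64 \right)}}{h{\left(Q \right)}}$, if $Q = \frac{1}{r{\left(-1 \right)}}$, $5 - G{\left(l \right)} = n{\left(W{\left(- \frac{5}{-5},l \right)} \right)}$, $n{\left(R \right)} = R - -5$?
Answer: $-5225$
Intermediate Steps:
$n{\left(R \right)} = 5 + R$ ($n{\left(R \right)} = R + 5 = 5 + R$)
$G{\left(l \right)} = - l$ ($G{\left(l \right)} = 5 - \left(5 + l\right) = - l$)
$L{\left(T,U \right)} = -55$
$Q = \frac{1}{5}$ ($Q = \frac{1}{4 - -1} = \frac{1}{4 + 1} = \frac{1}{5} \approx 0.2$)
$h{\left(S \right)} = \frac{1}{95}$
$\frac{L{\left(G{\left(-4 \right)},64 \right)}}{h{\left(Q \right)}} = - 55 \frac{1}{\frac{1}{95}} = \left(-55\right) 95 = -5225$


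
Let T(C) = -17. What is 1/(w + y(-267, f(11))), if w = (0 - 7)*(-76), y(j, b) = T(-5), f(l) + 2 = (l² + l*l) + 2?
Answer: 1/515 ≈ 0.0019417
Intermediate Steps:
f(l) = 2*l² (f(l) = -2 + ((l² + l*l) + 2) = -2 + ((l² + l²) + 2) = -2 + (2*l² + 2) = -2 + (2 + 2*l²) = 2*l²)
y(j, b) = -17
w = 532 (w = -7*(-76) = 532)
1/(w + y(-267, f(11))) = 1/(532 - 17) = 1/515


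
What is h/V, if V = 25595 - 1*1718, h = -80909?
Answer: -80909/23877 ≈ -3.3886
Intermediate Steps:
V = 23877 (V = 25595 - 1718 = 23877)
h/V = -80909/23877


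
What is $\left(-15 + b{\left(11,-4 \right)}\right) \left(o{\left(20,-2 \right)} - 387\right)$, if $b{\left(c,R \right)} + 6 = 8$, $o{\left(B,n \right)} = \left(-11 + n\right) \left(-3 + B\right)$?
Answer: $7904$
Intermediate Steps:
$b{\left(c,R \right)} = 2$ ($b{\left(c,R \right)} = -6 + 8 = 2$)
$\left(-15 + b{\left(11,-4 \right)}\right) \left(o{\left(20,-2 \right)} - 387\right) = \left(-15 + 2\right) \left(\left(33 - 220 - -6 + 20 \left(-2\right)\right) - 387\right) = - 13 \left(\left(33 - 220 + 6 - 40\right) - 387\right) = - 13 \left(-221 - 387\right) = \left(-13\right) \left(-608\right) = 7904$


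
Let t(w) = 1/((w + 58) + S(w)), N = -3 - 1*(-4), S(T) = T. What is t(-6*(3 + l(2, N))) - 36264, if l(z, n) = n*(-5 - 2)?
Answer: -3843983/106 ≈ -36264.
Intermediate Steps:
N = 1 (N = -3 + 4 = 1)
l(z, n) = -7*n (l(z, n) = n*(-7) = -7*n)
t(w) = 1/(58 + 2*w) (t(w) = 1/((w + 58) + w) = 1/((58 + w) + w) = 1/(58 + 2*w))
t(-6*(3 + l(2, N))) - 36264 = 1/(2*(29 - 6*(3 - 7*1))) - 36264 = 1/(2*(29 - 6*(3 - 7))) - 36264 = 1/(2*(29 - 6*(-4))) - 36264 = 1/(2*(29 + 24)) - 36264 = (½)/53 - 36264 = (½)*(1/53) - 36264 = 1/106 - 36264 = -3843983/106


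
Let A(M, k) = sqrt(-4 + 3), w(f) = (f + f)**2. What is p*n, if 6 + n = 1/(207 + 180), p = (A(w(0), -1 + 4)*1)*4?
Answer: -9284*I/387 ≈ -23.99*I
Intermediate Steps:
w(f) = 4*f**2 (w(f) = (2*f)**2 = 4*f**2)
A(M, k) = I (A(M, k) = sqrt(-1) = I)
p = 4*I (p = (I*1)*4 = I*4 = 4*I ≈ 4.0*I)
n = -2321/387 (n = -6 + 1/(207 + 180) = -6 + 1/387 = -2321/387 ≈ -5.9974)
p*n = (4*I)*(-2321/387) = -9284*I/387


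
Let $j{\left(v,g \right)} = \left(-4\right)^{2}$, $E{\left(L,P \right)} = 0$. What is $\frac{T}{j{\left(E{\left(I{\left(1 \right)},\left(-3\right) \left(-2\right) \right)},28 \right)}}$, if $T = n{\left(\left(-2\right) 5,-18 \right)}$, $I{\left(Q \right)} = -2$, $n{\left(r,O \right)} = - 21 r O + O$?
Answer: $- \frac{1899}{8} \approx -237.38$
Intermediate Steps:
$n{\left(r,O \right)} = O - 21 O r$ ($n{\left(r,O \right)} = - 21 O r + O = O - 21 O r$)
$T = -3798$ ($T = - 18 \left(1 - 21 \left(\left(-2\right) 5\right)\right) = - 18 \left(1 - -210\right) = - 18 \left(1 + 210\right) = \left(-18\right) 211 = -3798$)
$j{\left(v,g \right)} = 16$
$\frac{T}{j{\left(E{\left(I{\left(1 \right)},\left(-3\right) \left(-2\right) \right)},28 \right)}} = - \frac{3798}{16} = \left(-3798\right) \frac{1}{16} = - \frac{1899}{8}$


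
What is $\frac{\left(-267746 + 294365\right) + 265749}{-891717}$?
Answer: $- \frac{97456}{297239} \approx -0.32787$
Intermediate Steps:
$\frac{\left(-267746 + 294365\right) + 265749}{-891717} = \left(26619 + 265749\right) \left(- \frac{1}{891717}\right) = 292368 \left(- \frac{1}{891717}\right) = - \frac{97456}{297239}$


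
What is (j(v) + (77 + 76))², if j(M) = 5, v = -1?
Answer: 24964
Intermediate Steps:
(j(v) + (77 + 76))² = (5 + (77 + 76))² = (5 + 153)² = 158² = 24964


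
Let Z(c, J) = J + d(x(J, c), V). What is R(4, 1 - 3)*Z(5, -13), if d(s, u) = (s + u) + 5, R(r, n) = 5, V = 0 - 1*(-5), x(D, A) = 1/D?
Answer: -200/13 ≈ -15.385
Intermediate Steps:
V = 5 (V = 0 + 5 = 5)
d(s, u) = 5 + s + u
Z(c, J) = 10 + J + 1/J (Z(c, J) = J + (5 + 1/J + 5) = J + (10 + 1/J) = 10 + J + 1/J)
R(4, 1 - 3)*Z(5, -13) = 5*(10 - 13 + 1/(-13)) = 5*(10 - 13 - 1/13) = 5*(-40/13) = -200/13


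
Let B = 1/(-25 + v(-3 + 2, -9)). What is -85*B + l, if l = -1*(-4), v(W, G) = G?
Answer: 13/2 ≈ 6.5000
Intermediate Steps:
B = -1/34 (B = 1/(-25 - 9) = 1/(-34) = -1/34 ≈ -0.029412)
l = 4
-85*B + l = -85*(-1/34) + 4 = 5/2 + 4 = 13/2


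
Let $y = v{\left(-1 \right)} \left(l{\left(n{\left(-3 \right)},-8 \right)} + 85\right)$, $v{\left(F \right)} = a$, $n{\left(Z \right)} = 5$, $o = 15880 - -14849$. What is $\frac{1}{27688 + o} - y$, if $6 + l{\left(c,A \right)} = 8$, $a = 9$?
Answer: $- \frac{45740510}{58417} \approx -783.0$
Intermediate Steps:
$o = 30729$ ($o = 15880 + 14849 = 30729$)
$v{\left(F \right)} = 9$
$l{\left(c,A \right)} = 2$ ($l{\left(c,A \right)} = -6 + 8 = 2$)
$y = 783$ ($y = 9 \left(2 + 85\right) = 9 \cdot 87 = 783$)
$\frac{1}{27688 + o} - y = \frac{1}{27688 + 30729} - 783 = \frac{1}{58417} - 783 = - \frac{45740510}{58417}$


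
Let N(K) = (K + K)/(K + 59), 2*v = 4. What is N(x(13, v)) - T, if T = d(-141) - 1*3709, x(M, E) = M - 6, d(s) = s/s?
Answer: 122371/33 ≈ 3708.2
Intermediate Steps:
v = 2 (v = (½)*4 = 2)
d(s) = 1
x(M, E) = -6 + M
N(K) = 2*K/(59 + K) (N(K) = (2*K)/(59 + K) = 2*K/(59 + K))
T = -3708 (T = 1 - 1*3709 = 1 - 3709 = -3708)
N(x(13, v)) - T = 2*(-6 + 13)/(59 + (-6 + 13)) - 1*(-3708) = 2*7/(59 + 7) + 3708 = 2*7/66 + 3708 = 2*7*(1/66) + 3708 = 7/33 + 3708 = 122371/33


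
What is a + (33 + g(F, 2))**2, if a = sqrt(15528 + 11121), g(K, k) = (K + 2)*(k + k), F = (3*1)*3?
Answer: 5929 + 9*sqrt(329) ≈ 6092.2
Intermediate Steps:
F = 9 (F = 3*3 = 9)
g(K, k) = 2*k*(2 + K) (g(K, k) = (2 + K)*(2*k) = 2*k*(2 + K))
a = 9*sqrt(329) (a = sqrt(26649) = 9*sqrt(329) ≈ 163.25)
a + (33 + g(F, 2))**2 = 9*sqrt(329) + (33 + 2*2*(2 + 9))**2 = 9*sqrt(329) + (33 + 2*2*11)**2 = 9*sqrt(329) + (33 + 44)**2 = 9*sqrt(329) + 77**2 = 9*sqrt(329) + 5929 = 5929 + 9*sqrt(329)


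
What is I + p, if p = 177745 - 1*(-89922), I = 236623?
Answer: 504290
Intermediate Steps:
p = 267667 (p = 177745 + 89922 = 267667)
I + p = 236623 + 267667 = 504290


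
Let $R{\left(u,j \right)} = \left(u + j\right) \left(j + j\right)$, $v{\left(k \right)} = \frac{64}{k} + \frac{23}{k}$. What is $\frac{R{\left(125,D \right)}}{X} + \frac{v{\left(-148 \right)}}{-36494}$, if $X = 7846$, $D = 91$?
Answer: $\frac{106164598773}{21188562376} \approx 5.0105$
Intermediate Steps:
$v{\left(k \right)} = \frac{87}{k}$
$R{\left(u,j \right)} = 2 j \left(j + u\right)$ ($R{\left(u,j \right)} = \left(j + u\right) 2 j = 2 j \left(j + u\right)$)
$\frac{R{\left(125,D \right)}}{X} + \frac{v{\left(-148 \right)}}{-36494} = \frac{2 \cdot 91 \left(91 + 125\right)}{7846} + \frac{87 \frac{1}{-148}}{-36494} = 2 \cdot 91 \cdot 216 \cdot \frac{1}{7846} + 87 \left(- \frac{1}{148}\right) \left(- \frac{1}{36494}\right) = 39312 \cdot \frac{1}{7846} - - \frac{87}{5401112} = \frac{19656}{3923} + \frac{87}{5401112} = \frac{106164598773}{21188562376}$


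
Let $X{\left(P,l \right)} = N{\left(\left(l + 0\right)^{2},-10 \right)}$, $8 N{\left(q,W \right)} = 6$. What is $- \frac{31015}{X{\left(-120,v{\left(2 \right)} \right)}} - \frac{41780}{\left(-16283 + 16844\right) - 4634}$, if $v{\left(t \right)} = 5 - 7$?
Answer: $- \frac{505171040}{12219} \approx -41343.0$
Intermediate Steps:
$v{\left(t \right)} = -2$
$N{\left(q,W \right)} = \frac{3}{4}$ ($N{\left(q,W \right)} = \frac{1}{8} \cdot 6 = \frac{3}{4}$)
$X{\left(P,l \right)} = \frac{3}{4}$
$- \frac{31015}{X{\left(-120,v{\left(2 \right)} \right)}} - \frac{41780}{\left(-16283 + 16844\right) - 4634} = - \frac{31015}{\frac{3}{4}} - \frac{41780}{\left(-16283 + 16844\right) - 4634} = \left(-31015\right) \frac{4}{3} - \frac{41780}{561 - 4634} = - \frac{124060}{3} - \frac{41780}{-4073} = - \frac{124060}{3} - - \frac{41780}{4073} = - \frac{124060}{3} + \frac{41780}{4073} = - \frac{505171040}{12219}$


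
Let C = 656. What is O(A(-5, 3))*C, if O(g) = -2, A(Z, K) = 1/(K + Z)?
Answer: -1312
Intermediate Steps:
O(A(-5, 3))*C = -2*656 = -1312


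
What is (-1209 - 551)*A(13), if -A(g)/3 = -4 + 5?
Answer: 5280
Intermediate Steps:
A(g) = -3 (A(g) = -3*(-4 + 5) = -3*1 = -3)
(-1209 - 551)*A(13) = (-1209 - 551)*(-3) = -1760*(-3) = 5280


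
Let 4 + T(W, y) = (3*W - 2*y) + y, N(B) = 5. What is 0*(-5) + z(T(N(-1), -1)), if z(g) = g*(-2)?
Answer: -24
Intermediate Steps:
T(W, y) = -4 - y + 3*W (T(W, y) = -4 + ((3*W - 2*y) + y) = -4 + ((-2*y + 3*W) + y) = -4 + (-y + 3*W) = -4 - y + 3*W)
z(g) = -2*g
0*(-5) + z(T(N(-1), -1)) = 0*(-5) - 2*(-4 - 1*(-1) + 3*5) = 0 - 2*(-4 + 1 + 15) = 0 - 2*12 = 0 - 24 = -24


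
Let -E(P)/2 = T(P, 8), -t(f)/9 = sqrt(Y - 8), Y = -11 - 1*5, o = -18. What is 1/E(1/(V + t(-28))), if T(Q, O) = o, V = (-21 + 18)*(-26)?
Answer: 1/36 ≈ 0.027778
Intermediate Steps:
Y = -16 (Y = -11 - 5 = -16)
t(f) = -18*I*sqrt(6) (t(f) = -9*sqrt(-16 - 8) = -18*I*sqrt(6))
V = 78 (V = -3*(-26) = 78)
T(Q, O) = -18
E(P) = 36 (E(P) = -2*(-18) = 36)
1/E(1/(V + t(-28))) = 1/36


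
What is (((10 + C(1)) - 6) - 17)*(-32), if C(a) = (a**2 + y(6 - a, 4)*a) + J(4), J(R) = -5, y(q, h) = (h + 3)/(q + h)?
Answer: 4672/9 ≈ 519.11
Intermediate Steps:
y(q, h) = (3 + h)/(h + q)
C(a) = -5 + a**2 + 7*a/(10 - a) (C(a) = (a**2 + ((3 + 4)/(4 + (6 - a)))*a) - 5 = (a**2 + (7/(10 - a))*a) - 5 = (a**2 + 7*a/(10 - a)) - 5 = -5 + a**2 + 7*a/(10 - a))
(((10 + C(1)) - 6) - 17)*(-32) = (((10 + (-7*1 + (-10 + 1)*(-5 + 1**2))/(-10 + 1)) - 6) - 17)*(-32) = (((10 + (-7 - 9*(-5 + 1))/(-9)) - 6) - 17)*(-32) = (((10 - (-7 - 9*(-4))/9) - 6) - 17)*(-32) = (((10 - (-7 + 36)/9) - 6) - 17)*(-32) = (((10 - 1/9*29) - 6) - 17)*(-32) = (((10 - 29/9) - 6) - 17)*(-32) = ((61/9 - 6) - 17)*(-32) = (7/9 - 17)*(-32) = -146/9*(-32) = 4672/9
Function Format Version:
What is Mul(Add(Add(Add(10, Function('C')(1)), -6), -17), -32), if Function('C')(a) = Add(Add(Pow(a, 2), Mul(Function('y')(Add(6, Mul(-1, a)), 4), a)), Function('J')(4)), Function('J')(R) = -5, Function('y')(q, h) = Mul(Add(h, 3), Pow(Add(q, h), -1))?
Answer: Rational(4672, 9) ≈ 519.11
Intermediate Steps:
Function('y')(q, h) = Mul(Pow(Add(h, q), -1), Add(3, h)) (Function('y')(q, h) = Mul(Add(3, h), Pow(Add(h, q), -1)) = Mul(Pow(Add(h, q), -1), Add(3, h)))
Function('C')(a) = Add(-5, Pow(a, 2), Mul(7, a, Pow(Add(10, Mul(-1, a)), -1))) (Function('C')(a) = Add(Add(Pow(a, 2), Mul(Mul(Pow(Add(4, Add(6, Mul(-1, a))), -1), Add(3, 4)), a)), -5) = Add(Add(Pow(a, 2), Mul(Mul(Pow(Add(10, Mul(-1, a)), -1), 7), a)), -5) = Add(Add(Pow(a, 2), Mul(Mul(7, Pow(Add(10, Mul(-1, a)), -1)), a)), -5) = Add(Add(Pow(a, 2), Mul(7, a, Pow(Add(10, Mul(-1, a)), -1))), -5) = Add(-5, Pow(a, 2), Mul(7, a, Pow(Add(10, Mul(-1, a)), -1))))
Mul(Add(Add(Add(10, Function('C')(1)), -6), -17), -32) = Mul(Add(Add(Add(10, Mul(Pow(Add(-10, 1), -1), Add(Mul(-7, 1), Mul(Add(-10, 1), Add(-5, Pow(1, 2)))))), -6), -17), -32) = Mul(Add(Add(Add(10, Mul(Pow(-9, -1), Add(-7, Mul(-9, Add(-5, 1))))), -6), -17), -32) = Mul(Add(Add(Add(10, Mul(Rational(-1, 9), Add(-7, Mul(-9, -4)))), -6), -17), -32) = Mul(Add(Add(Add(10, Mul(Rational(-1, 9), Add(-7, 36))), -6), -17), -32) = Mul(Add(Add(Add(10, Mul(Rational(-1, 9), 29)), -6), -17), -32) = Mul(Add(Add(Add(10, Rational(-29, 9)), -6), -17), -32) = Mul(Add(Add(Rational(61, 9), -6), -17), -32) = Mul(Add(Rational(7, 9), -17), -32) = Mul(Rational(-146, 9), -32) = Rational(4672, 9)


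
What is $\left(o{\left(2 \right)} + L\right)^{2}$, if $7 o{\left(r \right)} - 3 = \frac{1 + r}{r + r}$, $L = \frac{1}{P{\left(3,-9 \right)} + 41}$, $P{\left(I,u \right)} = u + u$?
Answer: $\frac{139129}{414736} \approx 0.33546$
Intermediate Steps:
$P{\left(I,u \right)} = 2 u$
$L = \frac{1}{23}$ ($L = \frac{1}{2 \left(-9\right) + 41} = \frac{1}{-18 + 41} = \frac{1}{23} \approx 0.043478$)
$o{\left(r \right)} = \frac{3}{7} + \frac{1 + r}{14 r}$ ($o{\left(r \right)} = \frac{3}{7} + \frac{\left(1 + r\right) \frac{1}{r + r}}{7} = \frac{3}{7} + \frac{\left(1 + r\right) \frac{1}{2 r}}{7} = \frac{3}{7} + \frac{\frac{1}{2} \frac{1}{r} \left(1 + r\right)}{7} = \frac{3}{7} + \frac{1 + r}{14 r}$)
$\left(o{\left(2 \right)} + L\right)^{2} = \left(\frac{1 + 7 \cdot 2}{14 \cdot 2} + \frac{1}{23}\right)^{2} = \left(\frac{1}{14} \cdot \frac{1}{2} \left(1 + 14\right) + \frac{1}{23}\right)^{2} = \left(\frac{1}{14} \cdot \frac{1}{2} \cdot 15 + \frac{1}{23}\right)^{2} = \left(\frac{15}{28} + \frac{1}{23}\right)^{2} = \left(\frac{373}{644}\right)^{2} = \frac{139129}{414736}$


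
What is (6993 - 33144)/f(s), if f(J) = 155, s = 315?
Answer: -26151/155 ≈ -168.72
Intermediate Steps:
(6993 - 33144)/f(s) = (6993 - 33144)/155 = -26151*1/155 = -26151/155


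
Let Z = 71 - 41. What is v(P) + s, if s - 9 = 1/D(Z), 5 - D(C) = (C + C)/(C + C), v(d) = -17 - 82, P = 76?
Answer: -359/4 ≈ -89.750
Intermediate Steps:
Z = 30
v(d) = -99
D(C) = 4 (D(C) = 5 - (C + C)/(C + C) = 5 - 2*C/(2*C) = 5 - 2*C*1/(2*C) = 5 - 1*1 = 5 - 1 = 4)
s = 37/4 (s = 9 + 1/4 = 9 + ¼ = 37/4 ≈ 9.2500)
v(P) + s = -99 + 37/4 = -359/4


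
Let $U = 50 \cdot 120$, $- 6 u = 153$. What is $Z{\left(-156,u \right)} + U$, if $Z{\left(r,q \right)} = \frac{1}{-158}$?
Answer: $\frac{947999}{158} \approx 6000.0$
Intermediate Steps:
$u = - \frac{51}{2}$ ($u = \left(- \frac{1}{6}\right) 153 = - \frac{51}{2} \approx -25.5$)
$Z{\left(r,q \right)} = - \frac{1}{158}$
$U = 6000$
$Z{\left(-156,u \right)} + U = - \frac{1}{158} + 6000 = \frac{947999}{158}$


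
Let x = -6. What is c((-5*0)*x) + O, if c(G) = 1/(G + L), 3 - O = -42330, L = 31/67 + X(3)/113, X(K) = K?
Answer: 156809003/3704 ≈ 42335.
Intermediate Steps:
L = 3704/7571 (L = 31/67 + 3/113 = 3704/7571 ≈ 0.48924)
O = 42333 (O = 3 - 1*(-42330) = 3 + 42330 = 42333)
c(G) = 1/(3704/7571 + G) (c(G) = 1/(G + 3704/7571) = 1/(3704/7571 + G))
c((-5*0)*x) + O = 7571/(3704 + 7571*(-5*0*(-6))) + 42333 = 7571/(3704 + 7571*(0*(-6))) + 42333 = 7571/(3704 + 7571*0) + 42333 = 7571/(3704 + 0) + 42333 = 7571/3704 + 42333 = 156809003/3704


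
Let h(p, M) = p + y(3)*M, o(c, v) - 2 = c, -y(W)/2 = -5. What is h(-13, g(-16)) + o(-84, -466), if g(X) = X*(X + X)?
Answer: 5025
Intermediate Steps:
y(W) = 10 (y(W) = -2*(-5) = 10)
g(X) = 2*X² (g(X) = X*(2*X) = 2*X²)
o(c, v) = 2 + c
h(p, M) = p + 10*M
h(-13, g(-16)) + o(-84, -466) = (-13 + 10*(2*(-16)²)) + (2 - 84) = (-13 + 10*(2*256)) - 82 = (-13 + 10*512) - 82 = (-13 + 5120) - 82 = 5107 - 82 = 5025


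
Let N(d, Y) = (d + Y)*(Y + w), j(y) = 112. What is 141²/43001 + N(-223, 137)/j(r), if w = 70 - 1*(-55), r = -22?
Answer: -34523995/172004 ≈ -200.72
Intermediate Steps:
w = 125 (w = 70 + 55 = 125)
N(d, Y) = (125 + Y)*(Y + d) (N(d, Y) = (d + Y)*(Y + 125) = (Y + d)*(125 + Y) = (125 + Y)*(Y + d))
141²/43001 + N(-223, 137)/j(r) = 141²/43001 + (137² + 125*137 + 125*(-223) + 137*(-223))/112 = 19881*(1/43001) + (18769 + 17125 - 27875 - 30551)*(1/112) = 19881/43001 - 22532*1/112 = 19881/43001 - 5633/28 = -34523995/172004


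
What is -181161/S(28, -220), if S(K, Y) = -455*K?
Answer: 181161/12740 ≈ 14.220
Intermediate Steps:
-181161/S(28, -220) = -181161/((-455*28)) = -181161/(-12740) = -181161*(-1/12740) = 181161/12740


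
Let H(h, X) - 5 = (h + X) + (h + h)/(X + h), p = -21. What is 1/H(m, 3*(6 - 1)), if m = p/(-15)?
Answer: 205/4422 ≈ 0.046359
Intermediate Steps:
m = 7/5 (m = -21/(-15) = -21*(-1/15) = 7/5 ≈ 1.4000)
H(h, X) = 5 + X + h + 2*h/(X + h) (H(h, X) = 5 + ((h + X) + (h + h)/(X + h)) = 5 + ((X + h) + (2*h)/(X + h)) = 5 + ((X + h) + 2*h/(X + h)) = 5 + (X + h + 2*h/(X + h)) = 5 + X + h + 2*h/(X + h))
1/H(m, 3*(6 - 1)) = 1/(((3*(6 - 1))**2 + (7/5)**2 + 5*(3*(6 - 1)) + 7*(7/5) + 2*(3*(6 - 1))*(7/5))/(3*(6 - 1) + 7/5)) = 1/(((3*5)**2 + 49/25 + 5*(3*5) + 49/5 + 2*(3*5)*(7/5))/(3*5 + 7/5)) = 1/((15**2 + 49/25 + 5*15 + 49/5 + 2*15*(7/5))/(15 + 7/5)) = 1/((225 + 49/25 + 75 + 49/5 + 42)/(82/5)) = 1/((5/82)*(8844/25)) = 1/(4422/205) = 205/4422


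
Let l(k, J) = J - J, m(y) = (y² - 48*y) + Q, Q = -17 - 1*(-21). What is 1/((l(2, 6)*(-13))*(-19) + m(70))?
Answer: 1/1544 ≈ 0.00064767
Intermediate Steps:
Q = 4 (Q = -17 + 21 = 4)
m(y) = 4 + y² - 48*y (m(y) = (y² - 48*y) + 4 = 4 + y² - 48*y)
l(k, J) = 0
1/((l(2, 6)*(-13))*(-19) + m(70)) = 1/((0*(-13))*(-19) + (4 + 70² - 48*70)) = 1/(0*(-19) + (4 + 4900 - 3360)) = 1/(0 + 1544) = 1/1544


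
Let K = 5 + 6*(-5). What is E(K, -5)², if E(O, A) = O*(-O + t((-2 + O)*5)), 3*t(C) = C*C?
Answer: 23256250000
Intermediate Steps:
t(C) = C²/3 (t(C) = (C*C)/3 = C²/3)
K = -25 (K = 5 - 30 = -25)
E(O, A) = O*(-O + (-10 + 5*O)²/3) (E(O, A) = O*(-O + ((-2 + O)*5)²/3) = O*(-O + (-10 + 5*O)²/3))
E(K, -5)² = ((⅓)*(-25)*(100 - 103*(-25) + 25*(-25)²))² = ((⅓)*(-25)*(100 + 2575 + 25*625))² = ((⅓)*(-25)*(100 + 2575 + 15625))² = ((⅓)*(-25)*18300)² = (-152500)² = 23256250000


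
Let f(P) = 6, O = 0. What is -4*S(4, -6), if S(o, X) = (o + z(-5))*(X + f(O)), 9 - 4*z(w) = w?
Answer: 0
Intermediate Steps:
z(w) = 9/4 - w/4
S(o, X) = (6 + X)*(7/2 + o) (S(o, X) = (o + (9/4 - ¼*(-5)))*(X + 6) = (o + (9/4 + 5/4))*(6 + X) = (o + 7/2)*(6 + X) = (7/2 + o)*(6 + X) = (6 + X)*(7/2 + o))
-4*S(4, -6) = -4*(21 + 6*4 + (7/2)*(-6) - 6*4) = -4*(21 + 24 - 21 - 24) = -4*0 = 0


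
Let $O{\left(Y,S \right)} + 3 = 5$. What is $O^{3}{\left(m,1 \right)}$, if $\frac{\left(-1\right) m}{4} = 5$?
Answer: $8$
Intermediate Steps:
$m = -20$ ($m = \left(-4\right) 5 = -20$)
$O{\left(Y,S \right)} = 2$ ($O{\left(Y,S \right)} = -3 + 5 = 2$)
$O^{3}{\left(m,1 \right)} = 2^{3} = 8$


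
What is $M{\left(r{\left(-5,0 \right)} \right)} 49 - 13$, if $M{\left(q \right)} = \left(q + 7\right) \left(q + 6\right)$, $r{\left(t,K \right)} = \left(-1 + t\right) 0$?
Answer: $2045$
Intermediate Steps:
$r{\left(t,K \right)} = 0$
$M{\left(q \right)} = \left(6 + q\right) \left(7 + q\right)$ ($M{\left(q \right)} = \left(7 + q\right) \left(6 + q\right) = \left(6 + q\right) \left(7 + q\right)$)
$M{\left(r{\left(-5,0 \right)} \right)} 49 - 13 = \left(42 + 0^{2} + 13 \cdot 0\right) 49 - 13 = \left(42 + 0 + 0\right) 49 - 13 = 42 \cdot 49 - 13 = 2058 - 13 = 2045$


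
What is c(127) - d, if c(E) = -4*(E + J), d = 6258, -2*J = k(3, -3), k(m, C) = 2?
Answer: -6762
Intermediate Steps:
J = -1 (J = -1/2*2 = -1)
c(E) = 4 - 4*E (c(E) = -4*(E - 1) = -4*(-1 + E) = 4 - 4*E)
c(127) - d = (4 - 4*127) - 1*6258 = (4 - 508) - 6258 = -504 - 6258 = -6762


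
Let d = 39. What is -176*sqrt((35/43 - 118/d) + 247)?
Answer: -176*sqrt(688425270)/1677 ≈ -2753.6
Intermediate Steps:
-176*sqrt((35/43 - 118/d) + 247) = -176*sqrt((35/43 - 118/39) + 247) = -176*sqrt(-3709/1677 + 247) = -176*sqrt(688425270)/1677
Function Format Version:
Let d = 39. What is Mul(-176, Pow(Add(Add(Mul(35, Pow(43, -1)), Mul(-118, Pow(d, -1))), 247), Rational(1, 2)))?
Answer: Mul(Rational(-176, 1677), Pow(688425270, Rational(1, 2))) ≈ -2753.6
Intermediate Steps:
Mul(-176, Pow(Add(Add(Mul(35, Pow(43, -1)), Mul(-118, Pow(d, -1))), 247), Rational(1, 2))) = Mul(-176, Pow(Add(Add(Mul(35, Pow(43, -1)), Mul(-118, Pow(39, -1))), 247), Rational(1, 2))) = Mul(-176, Pow(Add(Add(Mul(35, Rational(1, 43)), Mul(-118, Rational(1, 39))), 247), Rational(1, 2))) = Mul(-176, Pow(Add(Add(Rational(35, 43), Rational(-118, 39)), 247), Rational(1, 2))) = Mul(-176, Pow(Add(Rational(-3709, 1677), 247), Rational(1, 2))) = Mul(-176, Pow(Rational(410510, 1677), Rational(1, 2))) = Mul(-176, Mul(Rational(1, 1677), Pow(688425270, Rational(1, 2)))) = Mul(Rational(-176, 1677), Pow(688425270, Rational(1, 2)))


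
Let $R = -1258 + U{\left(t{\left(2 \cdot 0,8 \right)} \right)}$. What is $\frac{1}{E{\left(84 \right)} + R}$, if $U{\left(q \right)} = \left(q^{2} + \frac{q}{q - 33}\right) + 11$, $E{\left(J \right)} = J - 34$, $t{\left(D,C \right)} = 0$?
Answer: $- \frac{1}{1197} \approx -0.00083542$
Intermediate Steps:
$E{\left(J \right)} = -34 + J$ ($E{\left(J \right)} = J - 34 = -34 + J$)
$U{\left(q \right)} = 11 + q^{2} + \frac{q}{-33 + q}$ ($U{\left(q \right)} = \left(q^{2} + \frac{q}{-33 + q}\right) + 11 = 11 + q^{2} + \frac{q}{-33 + q}$)
$R = -1247$ ($R = -1258 + \frac{-363 + 0^{3} - 33 \cdot 0^{2} + 12 \cdot 0}{-33 + 0} = -1258 + \frac{-363 + 0 - 0 + 0}{-33} = -1258 - \frac{-363 + 0 + 0 + 0}{33} = -1258 - -11 = -1258 + 11 = -1247$)
$\frac{1}{E{\left(84 \right)} + R} = \frac{1}{\left(-34 + 84\right) - 1247} = \frac{1}{50 - 1247} = \frac{1}{-1197} = - \frac{1}{1197}$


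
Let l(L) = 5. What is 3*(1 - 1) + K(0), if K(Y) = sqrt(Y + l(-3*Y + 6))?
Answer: sqrt(5) ≈ 2.2361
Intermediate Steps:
K(Y) = sqrt(5 + Y) (K(Y) = sqrt(Y + 5) = sqrt(5 + Y))
3*(1 - 1) + K(0) = 3*(1 - 1) + sqrt(5 + 0) = 3*0 + sqrt(5) = 0 + sqrt(5) = sqrt(5)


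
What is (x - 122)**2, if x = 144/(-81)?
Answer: 1240996/81 ≈ 15321.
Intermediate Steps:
x = -16/9 (x = 144*(-1/81) = -16/9 ≈ -1.7778)
(x - 122)**2 = (-16/9 - 122)**2 = (-1114/9)**2 = 1240996/81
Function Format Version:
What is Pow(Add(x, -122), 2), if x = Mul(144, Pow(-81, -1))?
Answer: Rational(1240996, 81) ≈ 15321.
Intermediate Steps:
x = Rational(-16, 9) (x = Mul(144, Rational(-1, 81)) = Rational(-16, 9) ≈ -1.7778)
Pow(Add(x, -122), 2) = Pow(Add(Rational(-16, 9), -122), 2) = Pow(Rational(-1114, 9), 2) = Rational(1240996, 81)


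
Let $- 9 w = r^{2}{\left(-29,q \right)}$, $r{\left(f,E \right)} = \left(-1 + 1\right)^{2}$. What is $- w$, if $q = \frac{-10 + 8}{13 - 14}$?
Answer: $0$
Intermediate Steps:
$q = 2$ ($q = - \frac{2}{-1} = \left(-2\right) \left(-1\right) = 2$)
$r{\left(f,E \right)} = 0$ ($r{\left(f,E \right)} = 0^{2} = 0$)
$w = 0$ ($w = - \frac{0^{2}}{9} = \left(- \frac{1}{9}\right) 0 = 0$)
$- w = \left(-1\right) 0 = 0$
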